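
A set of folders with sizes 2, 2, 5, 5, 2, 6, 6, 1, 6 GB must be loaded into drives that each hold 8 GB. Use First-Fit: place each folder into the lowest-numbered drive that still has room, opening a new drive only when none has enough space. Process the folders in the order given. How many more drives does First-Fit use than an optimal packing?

First-Fit: [2,2,2,1] [5] [5] [6] [6] [6] → 6 drives.
Total size 35 GB; any packing needs at least ⌈35/8⌉ = 5 drives.
An optimal packing achieves that bound: [6,2] [6,2] [6,2] [5,1] [5] → 5 drives.
Excess: 6 − 5 = 1.

1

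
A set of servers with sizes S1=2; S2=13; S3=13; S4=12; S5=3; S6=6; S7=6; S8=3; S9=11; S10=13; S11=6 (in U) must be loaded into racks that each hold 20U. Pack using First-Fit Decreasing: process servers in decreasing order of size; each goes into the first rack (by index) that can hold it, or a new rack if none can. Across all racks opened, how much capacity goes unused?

Sorted descending: 13, 13, 13, 12, 11, 6, 6, 6, 3, 3, 2.
Put 13U in rack 1; 7U remain.
Put 13U in rack 2; 7U remain.
Put 13U in rack 3; 7U remain.
Put 12U in rack 4; 8U remain.
Put 11U in rack 5; 9U remain.
Put 6U in rack 1; 1U remain.
Put 6U in rack 2; 1U remain.
Put 6U in rack 3; 1U remain.
Put 3U in rack 4; 5U remain.
Put 3U in rack 4; 2U remain.
Put 2U in rack 4; 0U remain.
5 racks × 20U = 100U; used 88U; unused 12U.

12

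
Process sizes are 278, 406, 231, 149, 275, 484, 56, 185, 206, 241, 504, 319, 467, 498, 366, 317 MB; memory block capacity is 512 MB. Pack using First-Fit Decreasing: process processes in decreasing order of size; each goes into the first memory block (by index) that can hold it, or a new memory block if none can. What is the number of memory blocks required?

11 memory blocks

Sorted descending: 504, 498, 484, 467, 406, 366, 319, 317, 278, 275, 241, 231, 206, 185, 149, 56.
memory block 1: place 504 MB, 8 MB left
memory block 2: place 498 MB, 14 MB left
memory block 3: place 484 MB, 28 MB left
memory block 4: place 467 MB, 45 MB left
memory block 5: place 406 MB, 106 MB left
memory block 6: place 366 MB, 146 MB left
memory block 7: place 319 MB, 193 MB left
memory block 8: place 317 MB, 195 MB left
memory block 9: place 278 MB, 234 MB left
memory block 10: place 275 MB, 237 MB left
memory block 11: place 241 MB, 271 MB left
memory block 9: place 231 MB, 3 MB left
memory block 10: place 206 MB, 31 MB left
memory block 7: place 185 MB, 8 MB left
memory block 8: place 149 MB, 46 MB left
memory block 5: place 56 MB, 50 MB left
Final memory blocks: [504] [498] [484] [467] [406,56] [366] [319,185] [317,149] [278,231] [275,206] [241].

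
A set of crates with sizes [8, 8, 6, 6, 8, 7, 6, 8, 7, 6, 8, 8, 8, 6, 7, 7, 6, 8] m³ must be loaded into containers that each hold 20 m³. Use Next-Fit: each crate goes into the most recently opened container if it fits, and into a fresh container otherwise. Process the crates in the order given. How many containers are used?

8

container 1: place 8 m³, 12 m³ left
container 1: place 8 m³, 4 m³ left
container 2: place 6 m³, 14 m³ left
container 2: place 6 m³, 8 m³ left
container 2: place 8 m³, 0 m³ left
container 3: place 7 m³, 13 m³ left
container 3: place 6 m³, 7 m³ left
container 4: place 8 m³, 12 m³ left
container 4: place 7 m³, 5 m³ left
container 5: place 6 m³, 14 m³ left
container 5: place 8 m³, 6 m³ left
container 6: place 8 m³, 12 m³ left
container 6: place 8 m³, 4 m³ left
container 7: place 6 m³, 14 m³ left
container 7: place 7 m³, 7 m³ left
container 7: place 7 m³, 0 m³ left
container 8: place 6 m³, 14 m³ left
container 8: place 8 m³, 6 m³ left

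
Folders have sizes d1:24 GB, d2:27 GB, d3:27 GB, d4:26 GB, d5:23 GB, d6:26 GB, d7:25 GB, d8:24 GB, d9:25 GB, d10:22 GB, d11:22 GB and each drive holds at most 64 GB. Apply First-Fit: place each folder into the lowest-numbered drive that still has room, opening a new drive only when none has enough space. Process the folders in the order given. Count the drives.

Put d1 (24 GB) in drive 1; 40 GB remain.
Put d2 (27 GB) in drive 1; 13 GB remain.
Put d3 (27 GB) in drive 2; 37 GB remain.
Put d4 (26 GB) in drive 2; 11 GB remain.
Put d5 (23 GB) in drive 3; 41 GB remain.
Put d6 (26 GB) in drive 3; 15 GB remain.
Put d7 (25 GB) in drive 4; 39 GB remain.
Put d8 (24 GB) in drive 4; 15 GB remain.
Put d9 (25 GB) in drive 5; 39 GB remain.
Put d10 (22 GB) in drive 5; 17 GB remain.
Put d11 (22 GB) in drive 6; 42 GB remain.

6 drives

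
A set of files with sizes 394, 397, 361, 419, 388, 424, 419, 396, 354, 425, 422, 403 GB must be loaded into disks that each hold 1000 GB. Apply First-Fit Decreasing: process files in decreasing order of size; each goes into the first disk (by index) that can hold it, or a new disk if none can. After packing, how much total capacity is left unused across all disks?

1198

Sorted descending: 425, 424, 422, 419, 419, 403, 397, 396, 394, 388, 361, 354.
425 GB → disk 1 (remaining 575 GB)
424 GB → disk 1 (remaining 151 GB)
422 GB → disk 2 (remaining 578 GB)
419 GB → disk 2 (remaining 159 GB)
419 GB → disk 3 (remaining 581 GB)
403 GB → disk 3 (remaining 178 GB)
397 GB → disk 4 (remaining 603 GB)
396 GB → disk 4 (remaining 207 GB)
394 GB → disk 5 (remaining 606 GB)
388 GB → disk 5 (remaining 218 GB)
361 GB → disk 6 (remaining 639 GB)
354 GB → disk 6 (remaining 285 GB)
6 disks × 1000 GB = 6000 GB; used 4802 GB; unused 1198 GB.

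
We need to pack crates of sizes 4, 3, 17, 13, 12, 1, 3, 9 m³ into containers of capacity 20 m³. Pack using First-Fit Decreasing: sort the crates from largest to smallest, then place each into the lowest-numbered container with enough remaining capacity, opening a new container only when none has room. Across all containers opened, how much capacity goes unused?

18

Sorted descending: 17, 13, 12, 9, 4, 3, 3, 1.
container 1: place 17 m³, 3 m³ left
container 2: place 13 m³, 7 m³ left
container 3: place 12 m³, 8 m³ left
container 4: place 9 m³, 11 m³ left
container 2: place 4 m³, 3 m³ left
container 1: place 3 m³, 0 m³ left
container 2: place 3 m³, 0 m³ left
container 3: place 1 m³, 7 m³ left
4 containers × 20 m³ = 80 m³; used 62 m³; unused 18 m³.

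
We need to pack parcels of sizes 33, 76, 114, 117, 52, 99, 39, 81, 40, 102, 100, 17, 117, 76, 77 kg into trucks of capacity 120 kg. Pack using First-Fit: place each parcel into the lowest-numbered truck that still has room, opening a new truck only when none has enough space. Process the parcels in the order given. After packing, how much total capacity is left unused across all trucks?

Put 33 kg in truck 1; 87 kg remain.
Put 76 kg in truck 1; 11 kg remain.
Put 114 kg in truck 2; 6 kg remain.
Put 117 kg in truck 3; 3 kg remain.
Put 52 kg in truck 4; 68 kg remain.
Put 99 kg in truck 5; 21 kg remain.
Put 39 kg in truck 4; 29 kg remain.
Put 81 kg in truck 6; 39 kg remain.
Put 40 kg in truck 7; 80 kg remain.
Put 102 kg in truck 8; 18 kg remain.
Put 100 kg in truck 9; 20 kg remain.
Put 17 kg in truck 4; 12 kg remain.
Put 117 kg in truck 10; 3 kg remain.
Put 76 kg in truck 7; 4 kg remain.
Put 77 kg in truck 11; 43 kg remain.
11 trucks × 120 kg = 1320 kg; used 1140 kg; unused 180 kg.

180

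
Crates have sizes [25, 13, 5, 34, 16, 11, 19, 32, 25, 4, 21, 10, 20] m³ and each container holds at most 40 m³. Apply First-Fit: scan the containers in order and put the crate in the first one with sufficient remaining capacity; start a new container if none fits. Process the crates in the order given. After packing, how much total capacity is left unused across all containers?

Put 25 m³ in container 1; 15 m³ remain.
Put 13 m³ in container 1; 2 m³ remain.
Put 5 m³ in container 2; 35 m³ remain.
Put 34 m³ in container 2; 1 m³ remain.
Put 16 m³ in container 3; 24 m³ remain.
Put 11 m³ in container 3; 13 m³ remain.
Put 19 m³ in container 4; 21 m³ remain.
Put 32 m³ in container 5; 8 m³ remain.
Put 25 m³ in container 6; 15 m³ remain.
Put 4 m³ in container 3; 9 m³ remain.
Put 21 m³ in container 4; 0 m³ remain.
Put 10 m³ in container 6; 5 m³ remain.
Put 20 m³ in container 7; 20 m³ remain.
7 containers × 40 m³ = 280 m³; used 235 m³; unused 45 m³.

45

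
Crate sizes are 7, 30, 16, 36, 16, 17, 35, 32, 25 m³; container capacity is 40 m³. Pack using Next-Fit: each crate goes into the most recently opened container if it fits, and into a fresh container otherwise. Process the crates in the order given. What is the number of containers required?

7

7 m³ → container 1 (remaining 33 m³)
30 m³ → container 1 (remaining 3 m³)
16 m³ → container 2 (remaining 24 m³)
36 m³ → container 3 (remaining 4 m³)
16 m³ → container 4 (remaining 24 m³)
17 m³ → container 4 (remaining 7 m³)
35 m³ → container 5 (remaining 5 m³)
32 m³ → container 6 (remaining 8 m³)
25 m³ → container 7 (remaining 15 m³)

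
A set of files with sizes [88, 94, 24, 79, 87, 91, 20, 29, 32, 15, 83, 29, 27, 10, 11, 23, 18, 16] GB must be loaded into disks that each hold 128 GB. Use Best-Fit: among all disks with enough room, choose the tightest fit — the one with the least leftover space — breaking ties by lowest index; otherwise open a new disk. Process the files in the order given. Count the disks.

7 disks

88 GB → disk 1 (remaining 40 GB)
94 GB → disk 2 (remaining 34 GB)
24 GB → disk 2 (remaining 10 GB)
79 GB → disk 3 (remaining 49 GB)
87 GB → disk 4 (remaining 41 GB)
91 GB → disk 5 (remaining 37 GB)
20 GB → disk 5 (remaining 17 GB)
29 GB → disk 1 (remaining 11 GB)
32 GB → disk 4 (remaining 9 GB)
15 GB → disk 5 (remaining 2 GB)
83 GB → disk 6 (remaining 45 GB)
29 GB → disk 6 (remaining 16 GB)
27 GB → disk 3 (remaining 22 GB)
10 GB → disk 2 (remaining 0 GB)
11 GB → disk 1 (remaining 0 GB)
23 GB → disk 7 (remaining 105 GB)
18 GB → disk 3 (remaining 4 GB)
16 GB → disk 6 (remaining 0 GB)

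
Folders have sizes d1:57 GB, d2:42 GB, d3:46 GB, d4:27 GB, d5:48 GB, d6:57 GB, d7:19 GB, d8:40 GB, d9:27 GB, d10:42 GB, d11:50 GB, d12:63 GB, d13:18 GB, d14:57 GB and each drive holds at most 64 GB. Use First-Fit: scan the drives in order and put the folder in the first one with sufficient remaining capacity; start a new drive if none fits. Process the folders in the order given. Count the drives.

Put d1 (57 GB) in drive 1; 7 GB remain.
Put d2 (42 GB) in drive 2; 22 GB remain.
Put d3 (46 GB) in drive 3; 18 GB remain.
Put d4 (27 GB) in drive 4; 37 GB remain.
Put d5 (48 GB) in drive 5; 16 GB remain.
Put d6 (57 GB) in drive 6; 7 GB remain.
Put d7 (19 GB) in drive 2; 3 GB remain.
Put d8 (40 GB) in drive 7; 24 GB remain.
Put d9 (27 GB) in drive 4; 10 GB remain.
Put d10 (42 GB) in drive 8; 22 GB remain.
Put d11 (50 GB) in drive 9; 14 GB remain.
Put d12 (63 GB) in drive 10; 1 GB remain.
Put d13 (18 GB) in drive 3; 0 GB remain.
Put d14 (57 GB) in drive 11; 7 GB remain.
Final drives: [57] [42,19] [46,18] [27,27] [48] [57] [40] [42] [50] [63] [57].

11 drives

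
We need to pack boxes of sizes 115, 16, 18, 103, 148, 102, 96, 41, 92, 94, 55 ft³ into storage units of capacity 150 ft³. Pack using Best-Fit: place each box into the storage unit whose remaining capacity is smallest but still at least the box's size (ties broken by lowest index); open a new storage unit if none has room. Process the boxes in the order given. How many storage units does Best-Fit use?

Put 115 ft³ in storage unit 1; 35 ft³ remain.
Put 16 ft³ in storage unit 1; 19 ft³ remain.
Put 18 ft³ in storage unit 1; 1 ft³ remain.
Put 103 ft³ in storage unit 2; 47 ft³ remain.
Put 148 ft³ in storage unit 3; 2 ft³ remain.
Put 102 ft³ in storage unit 4; 48 ft³ remain.
Put 96 ft³ in storage unit 5; 54 ft³ remain.
Put 41 ft³ in storage unit 2; 6 ft³ remain.
Put 92 ft³ in storage unit 6; 58 ft³ remain.
Put 94 ft³ in storage unit 7; 56 ft³ remain.
Put 55 ft³ in storage unit 7; 1 ft³ remain.

7 storage units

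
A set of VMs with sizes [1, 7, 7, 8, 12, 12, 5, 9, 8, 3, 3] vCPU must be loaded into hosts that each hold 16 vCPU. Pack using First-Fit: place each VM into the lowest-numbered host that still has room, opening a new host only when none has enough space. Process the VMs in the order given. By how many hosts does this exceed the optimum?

1

First-Fit: [1,7,7] [8,5,3] [12,3] [12] [9] [8] → 6 hosts.
Total size 75 vCPU; any packing needs at least ⌈75/16⌉ = 5 hosts.
An optimal packing achieves that bound: [12,3,1] [12,3] [9,7] [8,8] [7,5] → 5 hosts.
Excess: 6 − 5 = 1.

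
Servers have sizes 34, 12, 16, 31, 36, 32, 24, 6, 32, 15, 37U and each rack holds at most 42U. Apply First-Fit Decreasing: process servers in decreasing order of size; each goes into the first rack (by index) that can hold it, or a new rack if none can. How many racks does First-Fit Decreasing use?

Sorted descending: 37, 36, 34, 32, 32, 31, 24, 16, 15, 12, 6.
37U → rack 1 (remaining 5U)
36U → rack 2 (remaining 6U)
34U → rack 3 (remaining 8U)
32U → rack 4 (remaining 10U)
32U → rack 5 (remaining 10U)
31U → rack 6 (remaining 11U)
24U → rack 7 (remaining 18U)
16U → rack 7 (remaining 2U)
15U → rack 8 (remaining 27U)
12U → rack 8 (remaining 15U)
6U → rack 2 (remaining 0U)
Final racks: [37] [36,6] [34] [32] [32] [31] [24,16] [15,12].

8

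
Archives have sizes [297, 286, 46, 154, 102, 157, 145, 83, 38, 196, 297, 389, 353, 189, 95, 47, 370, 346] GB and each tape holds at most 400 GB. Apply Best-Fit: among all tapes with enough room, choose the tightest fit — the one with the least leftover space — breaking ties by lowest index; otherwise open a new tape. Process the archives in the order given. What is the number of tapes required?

10 tapes

297 GB → tape 1 (remaining 103 GB)
286 GB → tape 2 (remaining 114 GB)
46 GB → tape 1 (remaining 57 GB)
154 GB → tape 3 (remaining 246 GB)
102 GB → tape 2 (remaining 12 GB)
157 GB → tape 3 (remaining 89 GB)
145 GB → tape 4 (remaining 255 GB)
83 GB → tape 3 (remaining 6 GB)
38 GB → tape 1 (remaining 19 GB)
196 GB → tape 4 (remaining 59 GB)
297 GB → tape 5 (remaining 103 GB)
389 GB → tape 6 (remaining 11 GB)
353 GB → tape 7 (remaining 47 GB)
189 GB → tape 8 (remaining 211 GB)
95 GB → tape 5 (remaining 8 GB)
47 GB → tape 7 (remaining 0 GB)
370 GB → tape 9 (remaining 30 GB)
346 GB → tape 10 (remaining 54 GB)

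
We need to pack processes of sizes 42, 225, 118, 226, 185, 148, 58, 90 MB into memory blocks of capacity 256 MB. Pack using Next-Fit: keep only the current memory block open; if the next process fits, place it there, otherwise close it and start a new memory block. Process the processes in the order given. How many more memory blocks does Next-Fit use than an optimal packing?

Next-Fit: [42] [225] [118] [226] [185] [148,58] [90] → 7 memory blocks.
Total size 1092 MB; any packing needs at least ⌈1092/256⌉ = 5 memory blocks.
An optimal packing achieves that bound: [226] [225] [185,58] [148,90] [118,42] → 5 memory blocks.
Excess: 7 − 5 = 2.

2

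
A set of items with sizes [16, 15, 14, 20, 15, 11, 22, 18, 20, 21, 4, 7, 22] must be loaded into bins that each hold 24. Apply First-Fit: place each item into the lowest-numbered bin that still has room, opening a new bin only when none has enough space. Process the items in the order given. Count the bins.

Put 16 in bin 1; 8 remain.
Put 15 in bin 2; 9 remain.
Put 14 in bin 3; 10 remain.
Put 20 in bin 4; 4 remain.
Put 15 in bin 5; 9 remain.
Put 11 in bin 6; 13 remain.
Put 22 in bin 7; 2 remain.
Put 18 in bin 8; 6 remain.
Put 20 in bin 9; 4 remain.
Put 21 in bin 10; 3 remain.
Put 4 in bin 1; 4 remain.
Put 7 in bin 2; 2 remain.
Put 22 in bin 11; 2 remain.

11 bins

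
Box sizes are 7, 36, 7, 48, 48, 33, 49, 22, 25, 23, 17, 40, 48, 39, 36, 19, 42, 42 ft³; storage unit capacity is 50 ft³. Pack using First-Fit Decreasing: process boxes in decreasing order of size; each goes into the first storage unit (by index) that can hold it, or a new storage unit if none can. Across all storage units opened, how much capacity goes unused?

69

Sorted descending: 49, 48, 48, 48, 42, 42, 40, 39, 36, 36, 33, 25, 23, 22, 19, 17, 7, 7.
storage unit 1: place 49 ft³, 1 ft³ left
storage unit 2: place 48 ft³, 2 ft³ left
storage unit 3: place 48 ft³, 2 ft³ left
storage unit 4: place 48 ft³, 2 ft³ left
storage unit 5: place 42 ft³, 8 ft³ left
storage unit 6: place 42 ft³, 8 ft³ left
storage unit 7: place 40 ft³, 10 ft³ left
storage unit 8: place 39 ft³, 11 ft³ left
storage unit 9: place 36 ft³, 14 ft³ left
storage unit 10: place 36 ft³, 14 ft³ left
storage unit 11: place 33 ft³, 17 ft³ left
storage unit 12: place 25 ft³, 25 ft³ left
storage unit 12: place 23 ft³, 2 ft³ left
storage unit 13: place 22 ft³, 28 ft³ left
storage unit 13: place 19 ft³, 9 ft³ left
storage unit 11: place 17 ft³, 0 ft³ left
storage unit 5: place 7 ft³, 1 ft³ left
storage unit 6: place 7 ft³, 1 ft³ left
13 storage units × 50 ft³ = 650 ft³; used 581 ft³; unused 69 ft³.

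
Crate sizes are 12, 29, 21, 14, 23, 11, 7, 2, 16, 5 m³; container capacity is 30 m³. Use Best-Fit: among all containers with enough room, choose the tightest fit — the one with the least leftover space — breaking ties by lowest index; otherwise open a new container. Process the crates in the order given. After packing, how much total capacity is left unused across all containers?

container 1: place 12 m³, 18 m³ left
container 2: place 29 m³, 1 m³ left
container 3: place 21 m³, 9 m³ left
container 1: place 14 m³, 4 m³ left
container 4: place 23 m³, 7 m³ left
container 5: place 11 m³, 19 m³ left
container 4: place 7 m³, 0 m³ left
container 1: place 2 m³, 2 m³ left
container 5: place 16 m³, 3 m³ left
container 3: place 5 m³, 4 m³ left
5 containers × 30 m³ = 150 m³; used 140 m³; unused 10 m³.

10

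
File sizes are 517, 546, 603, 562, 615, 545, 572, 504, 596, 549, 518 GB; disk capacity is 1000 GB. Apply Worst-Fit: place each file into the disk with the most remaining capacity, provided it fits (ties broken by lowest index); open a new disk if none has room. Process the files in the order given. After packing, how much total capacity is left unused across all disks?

disk 1: place 517 GB, 483 GB left
disk 2: place 546 GB, 454 GB left
disk 3: place 603 GB, 397 GB left
disk 4: place 562 GB, 438 GB left
disk 5: place 615 GB, 385 GB left
disk 6: place 545 GB, 455 GB left
disk 7: place 572 GB, 428 GB left
disk 8: place 504 GB, 496 GB left
disk 9: place 596 GB, 404 GB left
disk 10: place 549 GB, 451 GB left
disk 11: place 518 GB, 482 GB left
11 disks × 1000 GB = 11000 GB; used 6127 GB; unused 4873 GB.

4873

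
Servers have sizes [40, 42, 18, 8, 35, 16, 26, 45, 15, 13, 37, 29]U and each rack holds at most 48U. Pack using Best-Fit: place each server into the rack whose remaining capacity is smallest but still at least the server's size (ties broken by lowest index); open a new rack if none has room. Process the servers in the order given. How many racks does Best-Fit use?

8 racks

Put 40U in rack 1; 8U remain.
Put 42U in rack 2; 6U remain.
Put 18U in rack 3; 30U remain.
Put 8U in rack 1; 0U remain.
Put 35U in rack 4; 13U remain.
Put 16U in rack 3; 14U remain.
Put 26U in rack 5; 22U remain.
Put 45U in rack 6; 3U remain.
Put 15U in rack 5; 7U remain.
Put 13U in rack 4; 0U remain.
Put 37U in rack 7; 11U remain.
Put 29U in rack 8; 19U remain.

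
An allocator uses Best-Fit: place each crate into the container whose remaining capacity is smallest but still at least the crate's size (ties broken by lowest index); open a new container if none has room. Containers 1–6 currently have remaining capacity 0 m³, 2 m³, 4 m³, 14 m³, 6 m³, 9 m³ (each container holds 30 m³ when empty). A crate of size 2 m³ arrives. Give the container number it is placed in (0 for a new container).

2

Containers with room: container 2 (2 m³), container 3 (4 m³), container 4 (14 m³), container 5 (6 m³), container 6 (9 m³).
Tightest fit is container 2 with 2 m³ free.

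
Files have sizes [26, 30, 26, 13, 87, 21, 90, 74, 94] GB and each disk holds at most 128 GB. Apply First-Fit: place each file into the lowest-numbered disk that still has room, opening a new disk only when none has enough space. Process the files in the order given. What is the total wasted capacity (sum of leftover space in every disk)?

disk 1: place 26 GB, 102 GB left
disk 1: place 30 GB, 72 GB left
disk 1: place 26 GB, 46 GB left
disk 1: place 13 GB, 33 GB left
disk 2: place 87 GB, 41 GB left
disk 1: place 21 GB, 12 GB left
disk 3: place 90 GB, 38 GB left
disk 4: place 74 GB, 54 GB left
disk 5: place 94 GB, 34 GB left
5 disks × 128 GB = 640 GB; used 461 GB; unused 179 GB.

179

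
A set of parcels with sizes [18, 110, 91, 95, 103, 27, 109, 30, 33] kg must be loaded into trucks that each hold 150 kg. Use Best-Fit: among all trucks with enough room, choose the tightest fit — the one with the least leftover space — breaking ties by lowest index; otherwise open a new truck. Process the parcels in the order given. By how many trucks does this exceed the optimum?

Best-Fit: [18,110] [91] [95,33] [103,27] [109,30] → 5 trucks.
Total size 616 kg; any packing needs at least ⌈616/150⌉ = 5 trucks.
So 5 is already optimal.

0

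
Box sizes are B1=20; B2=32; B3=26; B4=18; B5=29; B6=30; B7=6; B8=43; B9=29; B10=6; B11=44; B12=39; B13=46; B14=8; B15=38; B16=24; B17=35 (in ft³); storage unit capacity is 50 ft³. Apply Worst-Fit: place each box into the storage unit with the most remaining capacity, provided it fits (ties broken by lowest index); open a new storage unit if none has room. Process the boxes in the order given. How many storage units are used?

storage unit 1: place B1 (20 ft³), 30 ft³ left
storage unit 2: place B2 (32 ft³), 18 ft³ left
storage unit 1: place B3 (26 ft³), 4 ft³ left
storage unit 2: place B4 (18 ft³), 0 ft³ left
storage unit 3: place B5 (29 ft³), 21 ft³ left
storage unit 4: place B6 (30 ft³), 20 ft³ left
storage unit 3: place B7 (6 ft³), 15 ft³ left
storage unit 5: place B8 (43 ft³), 7 ft³ left
storage unit 6: place B9 (29 ft³), 21 ft³ left
storage unit 6: place B10 (6 ft³), 15 ft³ left
storage unit 7: place B11 (44 ft³), 6 ft³ left
storage unit 8: place B12 (39 ft³), 11 ft³ left
storage unit 9: place B13 (46 ft³), 4 ft³ left
storage unit 4: place B14 (8 ft³), 12 ft³ left
storage unit 10: place B15 (38 ft³), 12 ft³ left
storage unit 11: place B16 (24 ft³), 26 ft³ left
storage unit 12: place B17 (35 ft³), 15 ft³ left
Final storage units: [20,26] [32,18] [29,6] [30,8] [43] [29,6] [44] [39] [46] [38] [24] [35].

12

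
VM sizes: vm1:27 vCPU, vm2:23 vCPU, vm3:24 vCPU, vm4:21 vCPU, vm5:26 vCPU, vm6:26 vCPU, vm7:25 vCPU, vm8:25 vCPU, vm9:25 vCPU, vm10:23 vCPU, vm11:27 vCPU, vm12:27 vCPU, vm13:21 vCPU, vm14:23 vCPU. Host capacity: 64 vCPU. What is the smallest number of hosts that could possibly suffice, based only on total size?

6

Total size = 27 + 23 + 24 + 21 + 26 + 26 + 25 + 25 + 25 + 23 + 27 + 27 + 21 + 23 = 343 vCPU.
⌈343 / 64⌉ = 6.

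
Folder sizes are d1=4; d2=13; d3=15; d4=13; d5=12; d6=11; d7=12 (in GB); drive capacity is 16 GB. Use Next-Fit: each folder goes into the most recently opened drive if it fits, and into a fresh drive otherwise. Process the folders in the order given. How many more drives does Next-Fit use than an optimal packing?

Next-Fit: [4] [13] [15] [13] [12] [11] [12] → 7 drives.
6 folders exceed 8 GB (half the capacity), and no two of those can share a drive, so at least 6 drives are needed.
An optimal packing achieves that bound: [15] [13] [13] [12,4] [12] [11] → 6 drives.
Excess: 7 − 6 = 1.

1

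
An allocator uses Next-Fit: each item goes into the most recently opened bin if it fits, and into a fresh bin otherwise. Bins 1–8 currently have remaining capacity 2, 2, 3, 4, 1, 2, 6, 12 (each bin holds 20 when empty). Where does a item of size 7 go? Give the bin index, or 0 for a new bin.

8

Next-Fit only looks at bin 8, which has 12 free.
7 fits there.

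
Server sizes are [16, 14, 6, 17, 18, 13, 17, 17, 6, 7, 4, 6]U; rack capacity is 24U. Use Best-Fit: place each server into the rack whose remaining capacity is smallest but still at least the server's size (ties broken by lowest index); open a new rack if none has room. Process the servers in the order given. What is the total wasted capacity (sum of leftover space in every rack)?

27

rack 1: place 16U, 8U left
rack 2: place 14U, 10U left
rack 1: place 6U, 2U left
rack 3: place 17U, 7U left
rack 4: place 18U, 6U left
rack 5: place 13U, 11U left
rack 6: place 17U, 7U left
rack 7: place 17U, 7U left
rack 4: place 6U, 0U left
rack 3: place 7U, 0U left
rack 6: place 4U, 3U left
rack 7: place 6U, 1U left
7 racks × 24U = 168U; used 141U; unused 27U.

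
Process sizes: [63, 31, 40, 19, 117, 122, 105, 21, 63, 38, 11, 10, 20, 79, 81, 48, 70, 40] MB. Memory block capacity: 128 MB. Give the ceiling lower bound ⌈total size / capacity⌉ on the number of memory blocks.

8

Total size = 63 + 31 + 40 + 19 + 117 + 122 + 105 + 21 + 63 + 38 + 11 + 10 + 20 + 79 + 81 + 48 + 70 + 40 = 978 MB.
⌈978 / 128⌉ = 8.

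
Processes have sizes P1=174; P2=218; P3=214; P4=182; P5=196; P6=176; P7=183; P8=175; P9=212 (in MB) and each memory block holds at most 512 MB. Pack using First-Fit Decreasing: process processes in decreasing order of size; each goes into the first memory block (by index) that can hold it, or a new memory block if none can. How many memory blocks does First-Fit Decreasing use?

5

Sorted descending: 218, 214, 212, 196, 183, 182, 176, 175, 174.
memory block 1: place 218 MB, 294 MB left
memory block 1: place 214 MB, 80 MB left
memory block 2: place 212 MB, 300 MB left
memory block 2: place 196 MB, 104 MB left
memory block 3: place 183 MB, 329 MB left
memory block 3: place 182 MB, 147 MB left
memory block 4: place 176 MB, 336 MB left
memory block 4: place 175 MB, 161 MB left
memory block 5: place 174 MB, 338 MB left
Final memory blocks: [218,214] [212,196] [183,182] [176,175] [174].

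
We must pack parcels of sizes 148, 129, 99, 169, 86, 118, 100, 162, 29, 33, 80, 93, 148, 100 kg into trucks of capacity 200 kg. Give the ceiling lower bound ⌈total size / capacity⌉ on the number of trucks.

8

Total size = 148 + 129 + 99 + 169 + 86 + 118 + 100 + 162 + 29 + 33 + 80 + 93 + 148 + 100 = 1494 kg.
⌈1494 / 200⌉ = 8.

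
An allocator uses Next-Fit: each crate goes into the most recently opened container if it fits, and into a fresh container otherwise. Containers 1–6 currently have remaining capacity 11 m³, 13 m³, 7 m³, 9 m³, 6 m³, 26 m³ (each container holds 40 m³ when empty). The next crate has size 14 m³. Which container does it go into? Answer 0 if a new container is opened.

6

Next-Fit only looks at container 6, which has 26 m³ free.
14 m³ fits there.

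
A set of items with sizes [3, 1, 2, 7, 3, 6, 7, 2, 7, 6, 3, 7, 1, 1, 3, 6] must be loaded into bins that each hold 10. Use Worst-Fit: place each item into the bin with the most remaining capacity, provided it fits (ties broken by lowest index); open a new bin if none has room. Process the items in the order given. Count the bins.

8

Put 3 in bin 1; 7 remain.
Put 1 in bin 1; 6 remain.
Put 2 in bin 1; 4 remain.
Put 7 in bin 2; 3 remain.
Put 3 in bin 1; 1 remain.
Put 6 in bin 3; 4 remain.
Put 7 in bin 4; 3 remain.
Put 2 in bin 3; 2 remain.
Put 7 in bin 5; 3 remain.
Put 6 in bin 6; 4 remain.
Put 3 in bin 6; 1 remain.
Put 7 in bin 7; 3 remain.
Put 1 in bin 2; 2 remain.
Put 1 in bin 4; 2 remain.
Put 3 in bin 5; 0 remain.
Put 6 in bin 8; 4 remain.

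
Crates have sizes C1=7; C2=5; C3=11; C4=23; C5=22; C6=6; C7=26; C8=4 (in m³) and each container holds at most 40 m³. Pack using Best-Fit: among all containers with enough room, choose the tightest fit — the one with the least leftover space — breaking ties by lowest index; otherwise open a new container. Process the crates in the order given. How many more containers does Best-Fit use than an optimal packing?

Best-Fit: [7,5,11,6,4] [23] [22] [26] → 4 containers.
Total size 104 m³; any packing needs at least ⌈104/40⌉ = 3 containers.
An optimal packing achieves that bound: [26,11] [23,7,6,4] [22,5] → 3 containers.
Excess: 4 − 3 = 1.

1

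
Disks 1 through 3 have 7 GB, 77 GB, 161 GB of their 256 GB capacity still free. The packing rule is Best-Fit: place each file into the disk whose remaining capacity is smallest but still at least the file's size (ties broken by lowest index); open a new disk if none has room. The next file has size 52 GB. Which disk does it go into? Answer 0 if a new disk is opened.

2

Disks with room: disk 2 (77 GB), disk 3 (161 GB).
Tightest fit is disk 2 with 77 GB free.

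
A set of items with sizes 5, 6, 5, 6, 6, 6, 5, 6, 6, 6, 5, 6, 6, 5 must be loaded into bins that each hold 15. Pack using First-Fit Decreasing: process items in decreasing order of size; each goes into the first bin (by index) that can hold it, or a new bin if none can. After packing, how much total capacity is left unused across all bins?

26

Sorted descending: 6, 6, 6, 6, 6, 6, 6, 6, 6, 5, 5, 5, 5, 5.
bin 1: place 6, 9 left
bin 1: place 6, 3 left
bin 2: place 6, 9 left
bin 2: place 6, 3 left
bin 3: place 6, 9 left
bin 3: place 6, 3 left
bin 4: place 6, 9 left
bin 4: place 6, 3 left
bin 5: place 6, 9 left
bin 5: place 5, 4 left
bin 6: place 5, 10 left
bin 6: place 5, 5 left
bin 6: place 5, 0 left
bin 7: place 5, 10 left
7 bins × 15 = 105; used 79; unused 26.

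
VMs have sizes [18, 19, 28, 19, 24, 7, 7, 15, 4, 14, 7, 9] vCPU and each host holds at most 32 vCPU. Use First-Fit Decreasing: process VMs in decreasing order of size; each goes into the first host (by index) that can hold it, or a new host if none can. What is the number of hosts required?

6 hosts

Sorted descending: 28, 24, 19, 19, 18, 15, 14, 9, 7, 7, 7, 4.
Put 28 vCPU in host 1; 4 vCPU remain.
Put 24 vCPU in host 2; 8 vCPU remain.
Put 19 vCPU in host 3; 13 vCPU remain.
Put 19 vCPU in host 4; 13 vCPU remain.
Put 18 vCPU in host 5; 14 vCPU remain.
Put 15 vCPU in host 6; 17 vCPU remain.
Put 14 vCPU in host 5; 0 vCPU remain.
Put 9 vCPU in host 3; 4 vCPU remain.
Put 7 vCPU in host 2; 1 vCPU remain.
Put 7 vCPU in host 4; 6 vCPU remain.
Put 7 vCPU in host 6; 10 vCPU remain.
Put 4 vCPU in host 1; 0 vCPU remain.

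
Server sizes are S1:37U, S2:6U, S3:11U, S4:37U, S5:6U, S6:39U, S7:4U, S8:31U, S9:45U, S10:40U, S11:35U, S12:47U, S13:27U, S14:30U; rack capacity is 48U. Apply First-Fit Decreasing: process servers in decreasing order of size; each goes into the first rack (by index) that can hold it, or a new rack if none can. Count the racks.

Sorted descending: 47, 45, 40, 39, 37, 37, 35, 31, 30, 27, 11, 6, 6, 4.
47U → rack 1 (remaining 1U)
45U → rack 2 (remaining 3U)
40U → rack 3 (remaining 8U)
39U → rack 4 (remaining 9U)
37U → rack 5 (remaining 11U)
37U → rack 6 (remaining 11U)
35U → rack 7 (remaining 13U)
31U → rack 8 (remaining 17U)
30U → rack 9 (remaining 18U)
27U → rack 10 (remaining 21U)
11U → rack 5 (remaining 0U)
6U → rack 3 (remaining 2U)
6U → rack 4 (remaining 3U)
4U → rack 6 (remaining 7U)
Final racks: [47] [45] [40,6] [39,6] [37,11] [37,4] [35] [31] [30] [27].

10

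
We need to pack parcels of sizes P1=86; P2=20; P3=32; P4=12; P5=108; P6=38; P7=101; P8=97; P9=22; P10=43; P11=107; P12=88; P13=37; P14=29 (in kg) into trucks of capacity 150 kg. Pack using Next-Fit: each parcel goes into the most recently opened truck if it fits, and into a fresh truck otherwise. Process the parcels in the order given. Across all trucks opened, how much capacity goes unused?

230

Put P1 (86 kg) in truck 1; 64 kg remain.
Put P2 (20 kg) in truck 1; 44 kg remain.
Put P3 (32 kg) in truck 1; 12 kg remain.
Put P4 (12 kg) in truck 1; 0 kg remain.
Put P5 (108 kg) in truck 2; 42 kg remain.
Put P6 (38 kg) in truck 2; 4 kg remain.
Put P7 (101 kg) in truck 3; 49 kg remain.
Put P8 (97 kg) in truck 4; 53 kg remain.
Put P9 (22 kg) in truck 4; 31 kg remain.
Put P10 (43 kg) in truck 5; 107 kg remain.
Put P11 (107 kg) in truck 5; 0 kg remain.
Put P12 (88 kg) in truck 6; 62 kg remain.
Put P13 (37 kg) in truck 6; 25 kg remain.
Put P14 (29 kg) in truck 7; 121 kg remain.
7 trucks × 150 kg = 1050 kg; used 820 kg; unused 230 kg.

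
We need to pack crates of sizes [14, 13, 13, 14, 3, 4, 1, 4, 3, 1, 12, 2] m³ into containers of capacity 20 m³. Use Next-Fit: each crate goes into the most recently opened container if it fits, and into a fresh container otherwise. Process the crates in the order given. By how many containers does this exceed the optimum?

Next-Fit: [14] [13] [13] [14,3] [4,1,4,3,1] [12,2] → 6 containers.
Total size 84 m³; any packing needs at least ⌈84/20⌉ = 5 containers.
An optimal packing achieves that bound: [14,4,2] [14,4,1,1] [13,3,3] [13] [12] → 5 containers.
Excess: 6 − 5 = 1.

1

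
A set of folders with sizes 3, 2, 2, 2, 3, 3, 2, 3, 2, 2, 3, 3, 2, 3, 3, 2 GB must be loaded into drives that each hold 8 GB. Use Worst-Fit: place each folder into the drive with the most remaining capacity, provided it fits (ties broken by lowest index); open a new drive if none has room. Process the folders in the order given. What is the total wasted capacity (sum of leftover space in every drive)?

8

Put 3 GB in drive 1; 5 GB remain.
Put 2 GB in drive 1; 3 GB remain.
Put 2 GB in drive 1; 1 GB remain.
Put 2 GB in drive 2; 6 GB remain.
Put 3 GB in drive 2; 3 GB remain.
Put 3 GB in drive 2; 0 GB remain.
Put 2 GB in drive 3; 6 GB remain.
Put 3 GB in drive 3; 3 GB remain.
Put 2 GB in drive 3; 1 GB remain.
Put 2 GB in drive 4; 6 GB remain.
Put 3 GB in drive 4; 3 GB remain.
Put 3 GB in drive 4; 0 GB remain.
Put 2 GB in drive 5; 6 GB remain.
Put 3 GB in drive 5; 3 GB remain.
Put 3 GB in drive 5; 0 GB remain.
Put 2 GB in drive 6; 6 GB remain.
6 drives × 8 GB = 48 GB; used 40 GB; unused 8 GB.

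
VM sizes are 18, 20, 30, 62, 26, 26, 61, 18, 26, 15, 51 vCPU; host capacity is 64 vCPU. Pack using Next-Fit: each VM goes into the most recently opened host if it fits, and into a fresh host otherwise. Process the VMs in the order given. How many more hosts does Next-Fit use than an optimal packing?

Next-Fit: [18,20] [30] [62] [26,26] [61] [18,26,15] [51] → 7 hosts.
Total size 353 vCPU; any packing needs at least ⌈353/64⌉ = 6 hosts.
An optimal packing achieves that bound: [62] [61] [51] [30,26] [26,20,18] [26,18,15] → 6 hosts.
Excess: 7 − 6 = 1.

1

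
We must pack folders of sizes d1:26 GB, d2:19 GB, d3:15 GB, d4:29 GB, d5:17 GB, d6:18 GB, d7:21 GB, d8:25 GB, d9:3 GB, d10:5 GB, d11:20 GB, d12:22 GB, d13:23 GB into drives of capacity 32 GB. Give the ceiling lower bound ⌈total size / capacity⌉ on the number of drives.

Total size = 26 + 19 + 15 + 29 + 17 + 18 + 21 + 25 + 3 + 5 + 20 + 22 + 23 = 243 GB.
⌈243 / 32⌉ = 8.

8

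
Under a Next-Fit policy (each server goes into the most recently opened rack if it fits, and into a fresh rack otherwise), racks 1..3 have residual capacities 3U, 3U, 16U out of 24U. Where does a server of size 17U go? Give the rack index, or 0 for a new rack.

Next-Fit only looks at rack 3, which has 16U free.
17U does not fit, so a new rack is opened.

0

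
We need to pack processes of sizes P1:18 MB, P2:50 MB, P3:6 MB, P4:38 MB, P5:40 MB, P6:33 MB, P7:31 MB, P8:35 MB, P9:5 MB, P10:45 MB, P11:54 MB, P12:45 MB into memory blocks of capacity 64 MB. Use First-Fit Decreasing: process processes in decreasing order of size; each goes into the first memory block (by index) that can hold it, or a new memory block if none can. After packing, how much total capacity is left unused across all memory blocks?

Sorted descending: 54, 50, 45, 45, 40, 38, 35, 33, 31, 18, 6, 5.
Put 54 MB in memory block 1; 10 MB remain.
Put 50 MB in memory block 2; 14 MB remain.
Put 45 MB in memory block 3; 19 MB remain.
Put 45 MB in memory block 4; 19 MB remain.
Put 40 MB in memory block 5; 24 MB remain.
Put 38 MB in memory block 6; 26 MB remain.
Put 35 MB in memory block 7; 29 MB remain.
Put 33 MB in memory block 8; 31 MB remain.
Put 31 MB in memory block 8; 0 MB remain.
Put 18 MB in memory block 3; 1 MB remain.
Put 6 MB in memory block 1; 4 MB remain.
Put 5 MB in memory block 2; 9 MB remain.
8 memory blocks × 64 MB = 512 MB; used 400 MB; unused 112 MB.

112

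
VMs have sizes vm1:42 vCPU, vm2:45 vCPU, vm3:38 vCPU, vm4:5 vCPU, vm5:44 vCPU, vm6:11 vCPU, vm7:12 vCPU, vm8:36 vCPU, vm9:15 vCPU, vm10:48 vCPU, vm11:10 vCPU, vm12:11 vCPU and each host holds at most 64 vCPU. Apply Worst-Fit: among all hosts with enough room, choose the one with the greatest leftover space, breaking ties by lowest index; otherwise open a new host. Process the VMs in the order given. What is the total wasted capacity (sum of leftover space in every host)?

vm1 (42 vCPU) → host 1 (remaining 22 vCPU)
vm2 (45 vCPU) → host 2 (remaining 19 vCPU)
vm3 (38 vCPU) → host 3 (remaining 26 vCPU)
vm4 (5 vCPU) → host 3 (remaining 21 vCPU)
vm5 (44 vCPU) → host 4 (remaining 20 vCPU)
vm6 (11 vCPU) → host 1 (remaining 11 vCPU)
vm7 (12 vCPU) → host 3 (remaining 9 vCPU)
vm8 (36 vCPU) → host 5 (remaining 28 vCPU)
vm9 (15 vCPU) → host 5 (remaining 13 vCPU)
vm10 (48 vCPU) → host 6 (remaining 16 vCPU)
vm11 (10 vCPU) → host 4 (remaining 10 vCPU)
vm12 (11 vCPU) → host 2 (remaining 8 vCPU)
6 hosts × 64 vCPU = 384 vCPU; used 317 vCPU; unused 67 vCPU.

67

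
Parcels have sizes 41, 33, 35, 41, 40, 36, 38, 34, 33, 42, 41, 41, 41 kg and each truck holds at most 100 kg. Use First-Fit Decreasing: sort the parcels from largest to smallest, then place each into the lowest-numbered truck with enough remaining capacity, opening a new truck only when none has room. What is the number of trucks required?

6

Sorted descending: 42, 41, 41, 41, 41, 41, 40, 38, 36, 35, 34, 33, 33.
42 kg → truck 1 (remaining 58 kg)
41 kg → truck 1 (remaining 17 kg)
41 kg → truck 2 (remaining 59 kg)
41 kg → truck 2 (remaining 18 kg)
41 kg → truck 3 (remaining 59 kg)
41 kg → truck 3 (remaining 18 kg)
40 kg → truck 4 (remaining 60 kg)
38 kg → truck 4 (remaining 22 kg)
36 kg → truck 5 (remaining 64 kg)
35 kg → truck 5 (remaining 29 kg)
34 kg → truck 6 (remaining 66 kg)
33 kg → truck 6 (remaining 33 kg)
33 kg → truck 6 (remaining 0 kg)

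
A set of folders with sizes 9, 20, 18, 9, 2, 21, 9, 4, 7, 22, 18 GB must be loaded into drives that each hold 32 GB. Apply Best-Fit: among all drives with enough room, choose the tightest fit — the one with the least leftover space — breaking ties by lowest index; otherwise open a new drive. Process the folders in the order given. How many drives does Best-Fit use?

drive 1: place 9 GB, 23 GB left
drive 1: place 20 GB, 3 GB left
drive 2: place 18 GB, 14 GB left
drive 2: place 9 GB, 5 GB left
drive 1: place 2 GB, 1 GB left
drive 3: place 21 GB, 11 GB left
drive 3: place 9 GB, 2 GB left
drive 2: place 4 GB, 1 GB left
drive 4: place 7 GB, 25 GB left
drive 4: place 22 GB, 3 GB left
drive 5: place 18 GB, 14 GB left

5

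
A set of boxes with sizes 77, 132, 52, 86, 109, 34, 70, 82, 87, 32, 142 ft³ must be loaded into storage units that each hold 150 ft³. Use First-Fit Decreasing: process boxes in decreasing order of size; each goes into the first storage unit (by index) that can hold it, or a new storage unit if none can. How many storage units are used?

Sorted descending: 142, 132, 109, 87, 86, 82, 77, 70, 52, 34, 32.
142 ft³ → storage unit 1 (remaining 8 ft³)
132 ft³ → storage unit 2 (remaining 18 ft³)
109 ft³ → storage unit 3 (remaining 41 ft³)
87 ft³ → storage unit 4 (remaining 63 ft³)
86 ft³ → storage unit 5 (remaining 64 ft³)
82 ft³ → storage unit 6 (remaining 68 ft³)
77 ft³ → storage unit 7 (remaining 73 ft³)
70 ft³ → storage unit 7 (remaining 3 ft³)
52 ft³ → storage unit 4 (remaining 11 ft³)
34 ft³ → storage unit 3 (remaining 7 ft³)
32 ft³ → storage unit 5 (remaining 32 ft³)
Final storage units: [142] [132] [109,34] [87,52] [86,32] [82] [77,70].

7 storage units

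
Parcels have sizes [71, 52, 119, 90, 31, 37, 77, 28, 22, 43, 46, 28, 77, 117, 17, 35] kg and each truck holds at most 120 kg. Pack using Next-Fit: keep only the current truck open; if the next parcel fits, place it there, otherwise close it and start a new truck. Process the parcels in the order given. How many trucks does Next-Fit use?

10

Put 71 kg in truck 1; 49 kg remain.
Put 52 kg in truck 2; 68 kg remain.
Put 119 kg in truck 3; 1 kg remain.
Put 90 kg in truck 4; 30 kg remain.
Put 31 kg in truck 5; 89 kg remain.
Put 37 kg in truck 5; 52 kg remain.
Put 77 kg in truck 6; 43 kg remain.
Put 28 kg in truck 6; 15 kg remain.
Put 22 kg in truck 7; 98 kg remain.
Put 43 kg in truck 7; 55 kg remain.
Put 46 kg in truck 7; 9 kg remain.
Put 28 kg in truck 8; 92 kg remain.
Put 77 kg in truck 8; 15 kg remain.
Put 117 kg in truck 9; 3 kg remain.
Put 17 kg in truck 10; 103 kg remain.
Put 35 kg in truck 10; 68 kg remain.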